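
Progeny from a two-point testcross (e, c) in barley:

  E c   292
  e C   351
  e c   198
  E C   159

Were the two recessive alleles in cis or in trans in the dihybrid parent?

trans

The two most frequent classes are E c (292) and e C (351); these are the parental (non-recombinant) types.
So the F1 carried E c on one chromosome and e C on the other — the recessive alleles are on opposite chromosomes (trans / repulsion).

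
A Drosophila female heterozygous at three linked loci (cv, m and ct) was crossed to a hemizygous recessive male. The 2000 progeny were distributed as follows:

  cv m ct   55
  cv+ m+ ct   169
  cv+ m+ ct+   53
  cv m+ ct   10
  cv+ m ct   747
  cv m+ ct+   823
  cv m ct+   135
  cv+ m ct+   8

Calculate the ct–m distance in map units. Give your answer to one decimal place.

The two most frequent reciprocal classes, cv+ m ct and cv m+ ct+, are the parental types, so the F1 was cv+ m ct / cv m+ ct+.
The two rarest classes, cv+ m ct+ and cv m+ ct, are the double crossovers. Comparing them with the parentals, only the ct allele has switched, so ct is the middle locus and the order is cv – ct – m.
Crossovers in the ct–m interval produce the single-crossover classes cv+ m+ ct and cv m ct+ (169 + 135 = 304) plus the double crossovers (18).
RF(ct–m) = (304 + 18) / 2000 = 322/2000 = 0.1610 → 16.1 map units.

16.1 map units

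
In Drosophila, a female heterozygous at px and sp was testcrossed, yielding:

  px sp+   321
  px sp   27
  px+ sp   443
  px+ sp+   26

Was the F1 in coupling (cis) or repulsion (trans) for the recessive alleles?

The two most frequent classes are px+ sp (443) and px sp+ (321); these are the parental (non-recombinant) types.
So the F1 carried px+ sp on one chromosome and px sp+ on the other — the recessive alleles are on opposite chromosomes (trans / repulsion).

trans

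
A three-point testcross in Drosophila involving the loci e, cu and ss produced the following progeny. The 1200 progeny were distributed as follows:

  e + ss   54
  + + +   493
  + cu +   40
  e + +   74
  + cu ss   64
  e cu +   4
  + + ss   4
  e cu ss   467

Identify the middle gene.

The two most frequent reciprocal classes, e cu ss and + + +, are the parental types, so the F1 was e cu ss / + + +.
The two rarest classes, e cu + and + + ss, are the double crossovers. Comparing them with the parentals, only the ss allele has switched, so ss is the middle locus and the order is e – ss – cu.

ss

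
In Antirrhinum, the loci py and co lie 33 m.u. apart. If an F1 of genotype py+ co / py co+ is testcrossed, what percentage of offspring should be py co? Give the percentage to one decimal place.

A map distance of 33 m.u. corresponds to a recombination frequency of 0.330.
The F1 is py+ co / py co+, so py co is a recombinant gamete class with expected frequency r/2 = 0.330/2 = 0.1650.
That is 0.1650 = 16.5% of the progeny.

16.5%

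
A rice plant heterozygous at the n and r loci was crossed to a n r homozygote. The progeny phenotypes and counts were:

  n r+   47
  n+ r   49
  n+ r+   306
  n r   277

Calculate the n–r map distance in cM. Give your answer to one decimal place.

The two most frequent classes, n+ r+ (306) and n r (277), are the parental types, so the F1 was n+ r+ / n r.
The recombinant classes are n+ r and n r+: 49 + 47 = 96.
Recombination frequency = 96/679 = 0.1414 ≈ 14.1%, i.e. 14.1 cM.

14.1 cM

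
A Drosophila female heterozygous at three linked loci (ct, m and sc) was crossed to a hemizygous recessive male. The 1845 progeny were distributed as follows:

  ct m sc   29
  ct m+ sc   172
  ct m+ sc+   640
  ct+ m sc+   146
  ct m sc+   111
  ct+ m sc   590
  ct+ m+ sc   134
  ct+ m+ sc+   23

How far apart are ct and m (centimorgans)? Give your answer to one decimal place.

16.1 centimorgans

The two most frequent reciprocal classes, ct+ m sc and ct m+ sc+, are the parental types, so the F1 was ct+ m sc / ct m+ sc+.
The two rarest classes, ct m sc and ct+ m+ sc+, are the double crossovers. Comparing them with the parentals, only the ct allele has switched, so ct is the middle locus and the order is sc – ct – m.
Crossovers in the ct–m interval produce the single-crossover classes ct+ m+ sc and ct m sc+ (134 + 111 = 245) plus the double crossovers (52).
RF(ct–m) = (245 + 52) / 1845 = 297/1845 = 0.1610 → 16.1 centimorgans.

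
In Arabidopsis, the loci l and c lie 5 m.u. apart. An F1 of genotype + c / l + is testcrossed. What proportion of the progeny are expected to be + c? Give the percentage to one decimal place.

47.5%

A map distance of 5 m.u. corresponds to a recombination frequency of 0.050.
The F1 is + c / l +, so + c is a parental gamete class with expected frequency (1 − r)/2 = 0.950/2 = 0.4750.
That is 0.4750 = 47.5% of the progeny.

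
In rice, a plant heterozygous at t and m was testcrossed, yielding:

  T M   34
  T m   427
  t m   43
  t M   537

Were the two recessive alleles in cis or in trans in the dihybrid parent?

trans

The two most frequent classes are T m (427) and t M (537); these are the parental (non-recombinant) types.
So the F1 carried T m on one chromosome and t M on the other — the recessive alleles are on opposite chromosomes (trans / repulsion).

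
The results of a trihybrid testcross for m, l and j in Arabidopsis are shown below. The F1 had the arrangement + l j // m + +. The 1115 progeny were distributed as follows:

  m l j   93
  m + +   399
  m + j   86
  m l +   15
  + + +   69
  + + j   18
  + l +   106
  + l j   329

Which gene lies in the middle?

l

The two rarest classes, + + j and m l +, are the double crossovers. Comparing them with the parentals, only the l allele has switched, so l is the middle locus and the order is m – l – j.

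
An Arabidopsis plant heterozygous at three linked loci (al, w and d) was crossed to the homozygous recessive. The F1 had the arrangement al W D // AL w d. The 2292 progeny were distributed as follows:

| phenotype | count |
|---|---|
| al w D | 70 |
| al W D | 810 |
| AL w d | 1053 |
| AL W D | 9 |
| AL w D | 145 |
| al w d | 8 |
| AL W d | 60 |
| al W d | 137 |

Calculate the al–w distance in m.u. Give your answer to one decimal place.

The two rarest classes, AL W D and al w d, are the double crossovers. Comparing them with the parentals, only the al allele has switched, so al is the middle locus and the order is w – al – d.
Crossovers in the w–al interval produce the single-crossover classes al w D and AL W d (70 + 60 = 130) plus the double crossovers (17).
RF(w–al) = (130 + 17) / 2292 = 147/2292 = 0.0641 → 6.4 m.u.

6.4 m.u.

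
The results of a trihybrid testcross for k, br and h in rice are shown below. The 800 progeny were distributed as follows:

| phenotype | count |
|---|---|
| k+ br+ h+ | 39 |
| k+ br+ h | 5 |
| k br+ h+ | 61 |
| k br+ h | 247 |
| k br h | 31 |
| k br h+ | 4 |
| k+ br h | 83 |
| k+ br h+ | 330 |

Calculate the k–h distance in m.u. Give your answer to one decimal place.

The two most frequent reciprocal classes, k+ br h+ and k br+ h, are the parental types, so the F1 was k+ br h+ / k br+ h.
The two rarest classes, k br h+ and k+ br+ h, are the double crossovers. Comparing them with the parentals, only the k allele has switched, so k is the middle locus and the order is h – k – br.
Crossovers in the h–k interval produce the single-crossover classes k+ br h and k br+ h+ (83 + 61 = 144) plus the double crossovers (9).
RF(h–k) = (144 + 9) / 800 = 153/800 = 0.1913 → 19.1 m.u.

19.1 m.u.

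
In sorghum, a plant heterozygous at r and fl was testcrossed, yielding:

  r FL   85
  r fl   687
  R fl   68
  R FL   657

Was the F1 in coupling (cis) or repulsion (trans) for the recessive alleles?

The two most frequent classes are R FL (657) and r fl (687); these are the parental (non-recombinant) types.
So the F1 carried R FL on one chromosome and r fl on the other — the recessive alleles are on the same chromosome (cis / coupling).

cis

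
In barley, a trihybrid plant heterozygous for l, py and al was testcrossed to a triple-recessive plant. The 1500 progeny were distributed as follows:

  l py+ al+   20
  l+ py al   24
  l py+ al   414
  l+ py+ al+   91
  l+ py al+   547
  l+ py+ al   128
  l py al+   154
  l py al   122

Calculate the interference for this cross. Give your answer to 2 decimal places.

The two most frequent reciprocal classes, l+ py al+ and l py+ al, are the parental types, so the F1 was l+ py al+ / l py+ al.
The two rarest classes, l+ py al and l py+ al+, are the double crossovers. Comparing them with the parentals, only the al allele has switched, so al is the middle locus and the order is l – al – py.
l–al: (282 + 44)/1500 = 0.2173; al–py: (213 + 44)/1500 = 0.1713.
Expected DCO frequency = 0.2173 × 0.1713 ≈ 0.03722; observed = 44/1500 ≈ 0.02933.
Coefficient of coincidence = 0.02933/0.03722 ≈ 0.79; interference = 1 − 0.79 = 0.21.

0.21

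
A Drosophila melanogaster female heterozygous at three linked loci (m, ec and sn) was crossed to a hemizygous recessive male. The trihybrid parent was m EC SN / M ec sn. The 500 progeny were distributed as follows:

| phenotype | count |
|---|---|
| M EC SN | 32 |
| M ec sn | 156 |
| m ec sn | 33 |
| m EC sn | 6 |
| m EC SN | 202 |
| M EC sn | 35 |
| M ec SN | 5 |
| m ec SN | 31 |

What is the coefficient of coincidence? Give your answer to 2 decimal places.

0.94

The two rarest classes, m EC sn and M ec SN, are the double crossovers. Comparing them with the parentals, only the sn allele has switched, so sn is the middle locus and the order is ec – sn – m.
ec–sn: (66 + 11)/500 = 0.1540; sn–m: (65 + 11)/500 = 0.1520.
Expected DCO frequency = 0.1540 × 0.1520 ≈ 0.02341; observed = 11/500 ≈ 0.02200.
Coefficient of coincidence = 0.02200/0.02341 ≈ 0.94.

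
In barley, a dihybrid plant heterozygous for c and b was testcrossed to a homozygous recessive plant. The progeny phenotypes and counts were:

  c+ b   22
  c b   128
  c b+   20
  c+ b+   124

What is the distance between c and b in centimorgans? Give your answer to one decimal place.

The two most frequent classes, c+ b+ (124) and c b (128), are the parental types, so the F1 was c+ b+ / c b.
The recombinant classes are c+ b and c b+: 22 + 20 = 42.
Recombination frequency = 42/294 = 0.1429 ≈ 14.3%, i.e. 14.3 centimorgans.

14.3 centimorgans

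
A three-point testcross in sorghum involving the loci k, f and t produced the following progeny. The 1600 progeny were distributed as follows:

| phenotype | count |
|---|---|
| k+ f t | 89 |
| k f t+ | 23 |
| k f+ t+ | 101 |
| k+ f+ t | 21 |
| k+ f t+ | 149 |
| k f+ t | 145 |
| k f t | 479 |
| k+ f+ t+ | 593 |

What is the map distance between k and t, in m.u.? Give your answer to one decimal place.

The two most frequent reciprocal classes, k+ f+ t+ and k f t, are the parental types, so the F1 was k+ f+ t+ / k f t.
The two rarest classes, k+ f+ t and k f t+, are the double crossovers. Comparing them with the parentals, only the t allele has switched, so t is the middle locus and the order is k – t – f.
Crossovers in the k–t interval produce the single-crossover classes k f+ t+ and k+ f t (101 + 89 = 190) plus the double crossovers (44).
RF(k–t) = (190 + 44) / 1600 = 234/1600 = 0.1462 → 14.6 m.u.

14.6 m.u.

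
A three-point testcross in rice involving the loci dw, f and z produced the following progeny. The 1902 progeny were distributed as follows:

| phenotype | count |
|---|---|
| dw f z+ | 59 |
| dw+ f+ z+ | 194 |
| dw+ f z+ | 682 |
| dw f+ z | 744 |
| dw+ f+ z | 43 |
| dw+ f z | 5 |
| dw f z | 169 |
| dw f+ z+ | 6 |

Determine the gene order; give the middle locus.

z

The two most frequent reciprocal classes, dw f+ z and dw+ f z+, are the parental types, so the F1 was dw f+ z / dw+ f z+.
The two rarest classes, dw f+ z+ and dw+ f z, are the double crossovers. Comparing them with the parentals, only the z allele has switched, so z is the middle locus and the order is dw – z – f.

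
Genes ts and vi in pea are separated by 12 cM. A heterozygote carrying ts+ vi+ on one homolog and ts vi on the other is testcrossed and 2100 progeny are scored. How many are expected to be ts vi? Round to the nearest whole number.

A map distance of 12 cM corresponds to a recombination frequency of 0.120.
The F1 is ts+ vi+ / ts vi, so ts vi is a parental gamete class with expected frequency (1 − r)/2 = 0.880/2 = 0.4400.
Expected number = 0.4400 × 2100 = 924.00 ≈ 924.

924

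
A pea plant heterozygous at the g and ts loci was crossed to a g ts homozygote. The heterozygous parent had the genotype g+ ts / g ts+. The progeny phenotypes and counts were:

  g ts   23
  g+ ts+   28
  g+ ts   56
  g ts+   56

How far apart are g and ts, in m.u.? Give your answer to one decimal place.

The recombinant classes are g+ ts+ and g ts: 28 + 23 = 51.
Recombination frequency = 51/163 = 0.3129 ≈ 31.3%, i.e. 31.3 m.u.

31.3 m.u.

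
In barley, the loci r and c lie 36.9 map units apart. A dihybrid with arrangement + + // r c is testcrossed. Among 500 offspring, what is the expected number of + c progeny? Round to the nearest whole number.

92

A map distance of 36.9 map units corresponds to a recombination frequency of 0.369.
The F1 is + + / r c, so + c is a recombinant gamete class with expected frequency r/2 = 0.369/2 = 0.1845.
Expected number = 0.1845 × 500 = 92.25 ≈ 92.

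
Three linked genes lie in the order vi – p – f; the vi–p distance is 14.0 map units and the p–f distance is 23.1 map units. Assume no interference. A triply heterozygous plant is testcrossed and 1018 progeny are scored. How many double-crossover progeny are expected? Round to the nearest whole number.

33

Map distances give recombination frequencies of 0.140 and 0.231 for the two intervals.
With no interference, expected double-crossover frequency = 0.140 × 0.231 = 0.03234.
Expected number = 0.03234 × 1018 = 32.92 ≈ 33.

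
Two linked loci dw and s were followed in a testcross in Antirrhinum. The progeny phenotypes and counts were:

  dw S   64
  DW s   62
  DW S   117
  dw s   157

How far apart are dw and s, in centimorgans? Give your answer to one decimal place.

31.5 centimorgans

The two most frequent classes, DW S (117) and dw s (157), are the parental types, so the F1 was DW S / dw s.
The recombinant classes are DW s and dw S: 62 + 64 = 126.
Recombination frequency = 126/400 = 0.3150 ≈ 31.5%, i.e. 31.5 centimorgans.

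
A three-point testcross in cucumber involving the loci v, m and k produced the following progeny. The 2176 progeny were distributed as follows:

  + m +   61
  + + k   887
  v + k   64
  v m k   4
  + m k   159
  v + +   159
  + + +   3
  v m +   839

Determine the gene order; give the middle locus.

The two most frequent reciprocal classes, v m + and + + k, are the parental types, so the F1 was v m + / + + k.
The two rarest classes, v m k and + + +, are the double crossovers. Comparing them with the parentals, only the k allele has switched, so k is the middle locus and the order is v – k – m.

k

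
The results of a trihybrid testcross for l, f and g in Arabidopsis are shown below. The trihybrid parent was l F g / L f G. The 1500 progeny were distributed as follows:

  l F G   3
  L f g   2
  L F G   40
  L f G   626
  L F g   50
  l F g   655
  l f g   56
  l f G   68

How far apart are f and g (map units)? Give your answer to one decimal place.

The two rarest classes, l F G and L f g, are the double crossovers. Comparing them with the parentals, only the g allele has switched, so g is the middle locus and the order is l – g – f.
Crossovers in the g–f interval produce the single-crossover classes l f g and L F G (56 + 40 = 96) plus the double crossovers (5).
RF(g–f) = (96 + 5) / 1500 = 101/1500 = 0.0673 → 6.7 map units.

6.7 map units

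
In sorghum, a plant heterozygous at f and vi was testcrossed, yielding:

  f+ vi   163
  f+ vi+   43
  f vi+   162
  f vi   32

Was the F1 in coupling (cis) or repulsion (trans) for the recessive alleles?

The two most frequent classes are f+ vi (163) and f vi+ (162); these are the parental (non-recombinant) types.
So the F1 carried f+ vi on one chromosome and f vi+ on the other — the recessive alleles are on opposite chromosomes (trans / repulsion).

trans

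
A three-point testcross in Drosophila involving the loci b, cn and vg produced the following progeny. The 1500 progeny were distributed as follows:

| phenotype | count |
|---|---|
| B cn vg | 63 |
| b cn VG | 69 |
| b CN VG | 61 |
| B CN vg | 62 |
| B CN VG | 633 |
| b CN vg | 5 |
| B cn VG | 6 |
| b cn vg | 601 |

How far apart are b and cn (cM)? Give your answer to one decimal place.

The two most frequent reciprocal classes, b cn vg and B CN VG, are the parental types, so the F1 was b cn vg / B CN VG.
The two rarest classes, b CN vg and B cn VG, are the double crossovers. Comparing them with the parentals, only the cn allele has switched, so cn is the middle locus and the order is b – cn – vg.
Crossovers in the b–cn interval produce the single-crossover classes B cn vg and b CN VG (63 + 61 = 124) plus the double crossovers (11).
RF(b–cn) = (124 + 11) / 1500 = 135/1500 = 0.0900 → 9.0 cM.

9.0 cM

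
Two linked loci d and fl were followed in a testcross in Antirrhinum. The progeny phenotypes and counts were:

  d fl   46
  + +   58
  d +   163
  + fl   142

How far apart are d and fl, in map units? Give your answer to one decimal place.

25.4 map units

The two most frequent classes, + fl (142) and d + (163), are the parental types, so the F1 was + fl / d +.
The recombinant classes are + + and d fl: 58 + 46 = 104.
Recombination frequency = 104/409 = 0.2543 ≈ 25.4%, i.e. 25.4 map units.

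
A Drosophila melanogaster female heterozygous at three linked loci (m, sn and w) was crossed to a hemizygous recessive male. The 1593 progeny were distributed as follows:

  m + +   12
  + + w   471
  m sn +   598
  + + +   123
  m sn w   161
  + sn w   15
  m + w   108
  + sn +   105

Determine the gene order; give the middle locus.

sn

The two most frequent reciprocal classes, m sn + and + + w, are the parental types, so the F1 was m sn + / + + w.
The two rarest classes, m + + and + sn w, are the double crossovers. Comparing them with the parentals, only the sn allele has switched, so sn is the middle locus and the order is w – sn – m.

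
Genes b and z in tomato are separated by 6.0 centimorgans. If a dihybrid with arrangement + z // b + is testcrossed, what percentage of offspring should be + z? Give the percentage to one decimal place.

47.0%

A map distance of 6.0 centimorgans corresponds to a recombination frequency of 0.060.
The F1 is + z / b +, so + z is a parental gamete class with expected frequency (1 − r)/2 = 0.940/2 = 0.4700.
That is 0.4700 = 47.0% of the progeny.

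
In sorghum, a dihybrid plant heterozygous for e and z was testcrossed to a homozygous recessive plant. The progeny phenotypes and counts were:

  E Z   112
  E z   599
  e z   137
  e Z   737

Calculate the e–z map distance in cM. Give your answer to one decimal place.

The two most frequent classes, E z (599) and e Z (737), are the parental types, so the F1 was E z / e Z.
The recombinant classes are E Z and e z: 112 + 137 = 249.
Recombination frequency = 249/1585 = 0.1571 ≈ 15.7%, i.e. 15.7 cM.

15.7 cM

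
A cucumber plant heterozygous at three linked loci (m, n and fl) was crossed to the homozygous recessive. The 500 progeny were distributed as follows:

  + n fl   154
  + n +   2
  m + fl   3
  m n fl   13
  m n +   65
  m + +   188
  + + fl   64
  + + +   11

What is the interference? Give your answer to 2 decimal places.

The two most frequent reciprocal classes, m + + and + n fl, are the parental types, so the F1 was m + + / + n fl.
The two rarest classes, m + fl and + n +, are the double crossovers. Comparing them with the parentals, only the fl allele has switched, so fl is the middle locus and the order is n – fl – m.
n–fl: (129 + 5)/500 = 0.2680; fl–m: (24 + 5)/500 = 0.0580.
Expected DCO frequency = 0.2680 × 0.0580 ≈ 0.01554; observed = 5/500 ≈ 0.01000.
Coefficient of coincidence = 0.01000/0.01554 ≈ 0.64; interference = 1 − 0.64 = 0.36.

0.36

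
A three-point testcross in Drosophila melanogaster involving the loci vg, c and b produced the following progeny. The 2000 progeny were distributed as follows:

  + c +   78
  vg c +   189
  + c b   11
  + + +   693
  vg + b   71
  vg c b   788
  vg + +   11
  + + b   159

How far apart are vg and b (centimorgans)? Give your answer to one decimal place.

18.5 centimorgans

The two most frequent reciprocal classes, + + + and vg c b, are the parental types, so the F1 was + + + / vg c b.
The two rarest classes, vg + + and + c b, are the double crossovers. Comparing them with the parentals, only the vg allele has switched, so vg is the middle locus and the order is b – vg – c.
Crossovers in the b–vg interval produce the single-crossover classes + + b and vg c + (159 + 189 = 348) plus the double crossovers (22).
RF(b–vg) = (348 + 22) / 2000 = 370/2000 = 0.1850 → 18.5 centimorgans.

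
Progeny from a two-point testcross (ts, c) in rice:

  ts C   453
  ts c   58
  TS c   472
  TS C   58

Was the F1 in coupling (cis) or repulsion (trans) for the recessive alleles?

trans

The two most frequent classes are TS c (472) and ts C (453); these are the parental (non-recombinant) types.
So the F1 carried TS c on one chromosome and ts C on the other — the recessive alleles are on opposite chromosomes (trans / repulsion).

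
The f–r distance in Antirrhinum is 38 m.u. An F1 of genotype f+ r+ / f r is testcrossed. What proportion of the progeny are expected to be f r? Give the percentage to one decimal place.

31.0%

A map distance of 38 m.u. corresponds to a recombination frequency of 0.380.
The F1 is f+ r+ / f r, so f r is a parental gamete class with expected frequency (1 − r)/2 = 0.620/2 = 0.3100.
That is 0.3100 = 31.0% of the progeny.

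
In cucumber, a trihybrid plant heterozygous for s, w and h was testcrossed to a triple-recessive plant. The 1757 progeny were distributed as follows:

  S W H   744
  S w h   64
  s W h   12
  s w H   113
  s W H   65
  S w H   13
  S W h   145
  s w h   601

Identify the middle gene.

w

The two most frequent reciprocal classes, s w h and S W H, are the parental types, so the F1 was s w h / S W H.
The two rarest classes, s W h and S w H, are the double crossovers. Comparing them with the parentals, only the w allele has switched, so w is the middle locus and the order is s – w – h.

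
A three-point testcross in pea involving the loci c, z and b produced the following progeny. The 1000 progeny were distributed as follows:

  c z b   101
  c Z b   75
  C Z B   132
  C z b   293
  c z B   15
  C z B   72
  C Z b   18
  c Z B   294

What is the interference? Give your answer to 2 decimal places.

The two most frequent reciprocal classes, c Z B and C z b, are the parental types, so the F1 was c Z B / C z b.
The two rarest classes, c z B and C Z b, are the double crossovers. Comparing them with the parentals, only the z allele has switched, so z is the middle locus and the order is c – z – b.
c–z: (233 + 33)/1000 = 0.2660; z–b: (147 + 33)/1000 = 0.1800.
Expected DCO frequency = 0.2660 × 0.1800 ≈ 0.04788; observed = 33/1000 ≈ 0.03300.
Coefficient of coincidence = 0.03300/0.04788 ≈ 0.69; interference = 1 − 0.69 = 0.31.

0.31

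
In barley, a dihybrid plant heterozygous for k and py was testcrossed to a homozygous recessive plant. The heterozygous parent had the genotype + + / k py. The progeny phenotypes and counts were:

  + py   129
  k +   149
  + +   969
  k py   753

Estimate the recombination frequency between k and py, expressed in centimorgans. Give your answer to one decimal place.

13.9 centimorgans

The recombinant classes are + py and k +: 129 + 149 = 278.
Recombination frequency = 278/2000 = 0.1390 ≈ 13.9%, i.e. 13.9 centimorgans.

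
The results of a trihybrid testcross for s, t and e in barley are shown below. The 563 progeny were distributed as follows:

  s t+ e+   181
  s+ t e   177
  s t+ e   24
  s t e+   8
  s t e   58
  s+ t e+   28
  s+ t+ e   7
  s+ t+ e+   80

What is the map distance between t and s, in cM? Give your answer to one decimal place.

The two most frequent reciprocal classes, s+ t e and s t+ e+, are the parental types, so the F1 was s+ t e / s t+ e+.
The two rarest classes, s+ t+ e and s t e+, are the double crossovers. Comparing them with the parentals, only the t allele has switched, so t is the middle locus and the order is e – t – s.
Crossovers in the t–s interval produce the single-crossover classes s t e and s+ t+ e+ (58 + 80 = 138) plus the double crossovers (15).
RF(t–s) = (138 + 15) / 563 = 153/563 = 0.2718 → 27.2 cM.

27.2 cM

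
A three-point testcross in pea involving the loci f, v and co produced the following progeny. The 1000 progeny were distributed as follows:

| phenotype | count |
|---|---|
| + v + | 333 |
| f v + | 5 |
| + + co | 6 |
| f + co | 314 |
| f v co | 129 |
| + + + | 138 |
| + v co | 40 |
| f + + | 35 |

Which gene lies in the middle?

f

The two most frequent reciprocal classes, f + co and + v +, are the parental types, so the F1 was f + co / + v +.
The two rarest classes, + + co and f v +, are the double crossovers. Comparing them with the parentals, only the f allele has switched, so f is the middle locus and the order is v – f – co.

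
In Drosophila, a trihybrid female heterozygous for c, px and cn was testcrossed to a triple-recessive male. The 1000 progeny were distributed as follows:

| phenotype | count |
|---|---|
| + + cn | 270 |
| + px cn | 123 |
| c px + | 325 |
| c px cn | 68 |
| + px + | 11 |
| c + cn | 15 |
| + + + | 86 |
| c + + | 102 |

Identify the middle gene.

c

The two most frequent reciprocal classes, + + cn and c px +, are the parental types, so the F1 was + + cn / c px +.
The two rarest classes, c + cn and + px +, are the double crossovers. Comparing them with the parentals, only the c allele has switched, so c is the middle locus and the order is px – c – cn.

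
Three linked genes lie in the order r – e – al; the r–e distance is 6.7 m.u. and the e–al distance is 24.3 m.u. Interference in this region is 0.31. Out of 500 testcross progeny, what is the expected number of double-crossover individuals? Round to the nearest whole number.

6

Map distances give recombination frequencies of 0.067 and 0.243 for the two intervals.
With interference 0.31 (so coincidence = 0.69), expected double-crossover frequency = 0.067 × 0.243 × 0.69 = 0.01123.
Expected number = 0.01123 × 500 = 5.62 ≈ 6.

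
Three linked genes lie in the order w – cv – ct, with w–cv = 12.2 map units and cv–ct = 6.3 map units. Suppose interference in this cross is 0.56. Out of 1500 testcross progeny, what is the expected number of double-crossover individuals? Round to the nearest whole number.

Map distances give recombination frequencies of 0.122 and 0.063 for the two intervals.
With interference 0.56 (so coincidence = 0.44), expected double-crossover frequency = 0.122 × 0.063 × 0.44 = 0.00338.
Expected number = 0.00338 × 1500 = 5.07 ≈ 5.

5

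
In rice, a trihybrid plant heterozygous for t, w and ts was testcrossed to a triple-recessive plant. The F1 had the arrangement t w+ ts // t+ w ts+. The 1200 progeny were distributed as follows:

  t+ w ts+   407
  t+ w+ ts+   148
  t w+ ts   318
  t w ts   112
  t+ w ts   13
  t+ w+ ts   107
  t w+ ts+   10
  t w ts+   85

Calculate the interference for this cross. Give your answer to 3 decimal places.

The two rarest classes, t w+ ts+ and t+ w ts, are the double crossovers. Comparing them with the parentals, only the ts allele has switched, so ts is the middle locus and the order is t – ts – w.
t–ts: (192 + 23)/1200 = 0.1792; ts–w: (260 + 23)/1200 = 0.2358.
Expected DCO frequency = 0.1792 × 0.2358 ≈ 0.04226; observed = 23/1200 ≈ 0.01917.
Coefficient of coincidence = 0.01917/0.04226 ≈ 0.454; interference = 1 − 0.454 = 0.546.

0.546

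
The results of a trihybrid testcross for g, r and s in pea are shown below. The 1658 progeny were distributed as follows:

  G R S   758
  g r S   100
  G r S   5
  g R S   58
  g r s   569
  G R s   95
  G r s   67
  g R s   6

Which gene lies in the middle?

The two most frequent reciprocal classes, g r s and G R S, are the parental types, so the F1 was g r s / G R S.
The two rarest classes, g R s and G r S, are the double crossovers. Comparing them with the parentals, only the r allele has switched, so r is the middle locus and the order is g – r – s.

r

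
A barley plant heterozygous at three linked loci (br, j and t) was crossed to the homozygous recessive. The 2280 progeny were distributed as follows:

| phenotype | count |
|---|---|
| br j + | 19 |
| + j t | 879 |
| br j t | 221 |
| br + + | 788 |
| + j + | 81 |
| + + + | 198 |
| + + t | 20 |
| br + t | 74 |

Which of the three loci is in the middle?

The two most frequent reciprocal classes, br + + and + j t, are the parental types, so the F1 was br + + / + j t.
The two rarest classes, br j + and + + t, are the double crossovers. Comparing them with the parentals, only the j allele has switched, so j is the middle locus and the order is br – j – t.

j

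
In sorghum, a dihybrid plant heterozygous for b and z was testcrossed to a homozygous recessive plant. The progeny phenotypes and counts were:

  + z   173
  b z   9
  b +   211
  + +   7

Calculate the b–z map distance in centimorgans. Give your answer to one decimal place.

4.0 centimorgans

The two most frequent classes, + z (173) and b + (211), are the parental types, so the F1 was + z / b +.
The recombinant classes are + + and b z: 7 + 9 = 16.
Recombination frequency = 16/400 = 0.0400 ≈ 4.0%, i.e. 4.0 centimorgans.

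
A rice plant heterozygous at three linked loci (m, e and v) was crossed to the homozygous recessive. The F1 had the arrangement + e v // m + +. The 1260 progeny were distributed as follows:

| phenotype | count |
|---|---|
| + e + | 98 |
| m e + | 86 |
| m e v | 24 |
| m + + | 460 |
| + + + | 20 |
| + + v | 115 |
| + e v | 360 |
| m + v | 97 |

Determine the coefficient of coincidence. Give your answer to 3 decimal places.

The two rarest classes, m e v and + + +, are the double crossovers. Comparing them with the parentals, only the m allele has switched, so m is the middle locus and the order is e – m – v.
e–m: (201 + 44)/1260 = 0.1944; m–v: (195 + 44)/1260 = 0.1897.
Expected DCO frequency = 0.1944 × 0.1897 ≈ 0.03688; observed = 44/1260 ≈ 0.03492.
Coefficient of coincidence = 0.03492/0.03688 ≈ 0.947.

0.947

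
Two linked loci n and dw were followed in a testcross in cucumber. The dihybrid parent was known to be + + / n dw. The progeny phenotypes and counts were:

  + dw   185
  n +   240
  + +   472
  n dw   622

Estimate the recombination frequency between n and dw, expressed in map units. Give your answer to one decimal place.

28.0 map units

The recombinant classes are + dw and n +: 185 + 240 = 425.
Recombination frequency = 425/1519 = 0.2798 ≈ 28.0%, i.e. 28.0 map units.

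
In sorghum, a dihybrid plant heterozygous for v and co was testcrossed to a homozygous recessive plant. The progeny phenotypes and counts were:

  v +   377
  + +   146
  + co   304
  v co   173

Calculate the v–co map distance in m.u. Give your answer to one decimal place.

The two most frequent classes, + co (304) and v + (377), are the parental types, so the F1 was + co / v +.
The recombinant classes are + + and v co: 146 + 173 = 319.
Recombination frequency = 319/1000 = 0.3190 ≈ 31.9%, i.e. 31.9 m.u.

31.9 m.u.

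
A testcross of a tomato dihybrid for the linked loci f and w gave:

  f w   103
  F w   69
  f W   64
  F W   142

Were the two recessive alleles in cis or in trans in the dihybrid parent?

cis

The two most frequent classes are F W (142) and f w (103); these are the parental (non-recombinant) types.
So the F1 carried F W on one chromosome and f w on the other — the recessive alleles are on the same chromosome (cis / coupling).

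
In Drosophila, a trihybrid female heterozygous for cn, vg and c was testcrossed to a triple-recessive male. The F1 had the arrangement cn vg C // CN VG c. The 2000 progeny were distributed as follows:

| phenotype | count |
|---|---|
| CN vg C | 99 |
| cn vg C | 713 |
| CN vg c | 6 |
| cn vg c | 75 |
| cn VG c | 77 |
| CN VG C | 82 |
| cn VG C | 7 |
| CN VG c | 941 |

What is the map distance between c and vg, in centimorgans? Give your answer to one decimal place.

8.5 centimorgans

The two rarest classes, cn VG C and CN vg c, are the double crossovers. Comparing them with the parentals, only the vg allele has switched, so vg is the middle locus and the order is cn – vg – c.
Crossovers in the vg–c interval produce the single-crossover classes cn vg c and CN VG C (75 + 82 = 157) plus the double crossovers (13).
RF(vg–c) = (157 + 13) / 2000 = 170/2000 = 0.0850 → 8.5 centimorgans.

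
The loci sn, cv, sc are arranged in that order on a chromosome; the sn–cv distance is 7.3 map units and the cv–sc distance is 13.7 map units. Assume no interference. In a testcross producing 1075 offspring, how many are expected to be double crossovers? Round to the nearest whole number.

11

Map distances give recombination frequencies of 0.073 and 0.137 for the two intervals.
With no interference, expected double-crossover frequency = 0.073 × 0.137 = 0.01000.
Expected number = 0.01000 × 1075 = 10.75 ≈ 11.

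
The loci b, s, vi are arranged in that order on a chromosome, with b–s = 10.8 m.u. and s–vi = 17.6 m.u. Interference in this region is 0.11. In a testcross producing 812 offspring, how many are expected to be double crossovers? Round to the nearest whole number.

14

Map distances give recombination frequencies of 0.108 and 0.176 for the two intervals.
With interference 0.11 (so coincidence = 0.89), expected double-crossover frequency = 0.108 × 0.176 × 0.89 = 0.01692.
Expected number = 0.01692 × 812 = 13.74 ≈ 14.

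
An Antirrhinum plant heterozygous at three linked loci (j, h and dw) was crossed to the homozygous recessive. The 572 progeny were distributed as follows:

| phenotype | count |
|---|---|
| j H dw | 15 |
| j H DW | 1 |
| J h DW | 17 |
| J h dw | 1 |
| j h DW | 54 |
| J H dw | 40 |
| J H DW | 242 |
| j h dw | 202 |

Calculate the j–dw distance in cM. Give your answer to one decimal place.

16.8 cM

The two most frequent reciprocal classes, J H DW and j h dw, are the parental types, so the F1 was J H DW / j h dw.
The two rarest classes, j H DW and J h dw, are the double crossovers. Comparing them with the parentals, only the j allele has switched, so j is the middle locus and the order is h – j – dw.
Crossovers in the j–dw interval produce the single-crossover classes J H dw and j h DW (40 + 54 = 94) plus the double crossovers (2).
RF(j–dw) = (94 + 2) / 572 = 96/572 = 0.1678 → 16.8 cM.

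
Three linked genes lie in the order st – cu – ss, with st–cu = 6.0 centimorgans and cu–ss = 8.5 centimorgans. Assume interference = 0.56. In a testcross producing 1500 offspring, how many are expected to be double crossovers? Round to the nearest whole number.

Map distances give recombination frequencies of 0.060 and 0.085 for the two intervals.
With interference 0.56 (so coincidence = 0.44), expected double-crossover frequency = 0.060 × 0.085 × 0.44 = 0.00224.
Expected number = 0.00224 × 1500 = 3.37 ≈ 3.

3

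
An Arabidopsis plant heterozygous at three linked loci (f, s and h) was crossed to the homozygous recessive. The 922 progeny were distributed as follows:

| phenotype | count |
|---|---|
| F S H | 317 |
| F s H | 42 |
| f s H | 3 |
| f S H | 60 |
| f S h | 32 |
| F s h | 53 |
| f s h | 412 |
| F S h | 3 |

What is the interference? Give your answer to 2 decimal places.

The two most frequent reciprocal classes, F S H and f s h, are the parental types, so the F1 was F S H / f s h.
The two rarest classes, F S h and f s H, are the double crossovers. Comparing them with the parentals, only the h allele has switched, so h is the middle locus and the order is f – h – s.
f–h: (113 + 6)/922 = 0.1291; h–s: (74 + 6)/922 = 0.0868.
Expected DCO frequency = 0.1291 × 0.0868 ≈ 0.01121; observed = 6/922 ≈ 0.00651.
Coefficient of coincidence = 0.00651/0.01121 ≈ 0.58; interference = 1 − 0.58 = 0.42.

0.42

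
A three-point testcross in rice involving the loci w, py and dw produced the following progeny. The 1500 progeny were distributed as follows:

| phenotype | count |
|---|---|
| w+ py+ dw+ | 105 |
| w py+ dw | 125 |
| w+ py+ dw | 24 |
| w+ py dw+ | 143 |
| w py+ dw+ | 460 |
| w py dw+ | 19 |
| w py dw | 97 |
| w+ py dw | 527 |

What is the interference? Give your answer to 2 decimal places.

0.15

The two most frequent reciprocal classes, w+ py dw and w py+ dw+, are the parental types, so the F1 was w+ py dw / w py+ dw+.
The two rarest classes, w+ py+ dw and w py dw+, are the double crossovers. Comparing them with the parentals, only the py allele has switched, so py is the middle locus and the order is w – py – dw.
w–py: (202 + 43)/1500 = 0.1633; py–dw: (268 + 43)/1500 = 0.2073.
Expected DCO frequency = 0.1633 × 0.2073 ≈ 0.03385; observed = 43/1500 ≈ 0.02867.
Coefficient of coincidence = 0.02867/0.03385 ≈ 0.85; interference = 1 − 0.85 = 0.15.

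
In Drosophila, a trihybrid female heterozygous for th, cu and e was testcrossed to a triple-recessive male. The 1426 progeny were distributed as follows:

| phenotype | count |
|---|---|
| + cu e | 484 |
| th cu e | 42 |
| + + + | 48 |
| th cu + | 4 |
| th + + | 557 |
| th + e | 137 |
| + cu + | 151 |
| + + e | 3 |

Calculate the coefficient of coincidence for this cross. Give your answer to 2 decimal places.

0.35

The two most frequent reciprocal classes, th + + and + cu e, are the parental types, so the F1 was th + + / + cu e.
The two rarest classes, th cu + and + + e, are the double crossovers. Comparing them with the parentals, only the cu allele has switched, so cu is the middle locus and the order is e – cu – th.
e–cu: (288 + 7)/1426 = 0.2069; cu–th: (90 + 7)/1426 = 0.0680.
Expected DCO frequency = 0.2069 × 0.0680 ≈ 0.01407; observed = 7/1426 ≈ 0.00491.
Coefficient of coincidence = 0.00491/0.01407 ≈ 0.35.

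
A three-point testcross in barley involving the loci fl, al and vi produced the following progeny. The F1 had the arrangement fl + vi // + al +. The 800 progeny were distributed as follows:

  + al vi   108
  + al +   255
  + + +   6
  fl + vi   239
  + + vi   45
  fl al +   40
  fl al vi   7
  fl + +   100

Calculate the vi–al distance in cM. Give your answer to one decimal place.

27.6 cM

The two rarest classes, fl al vi and + + +, are the double crossovers. Comparing them with the parentals, only the al allele has switched, so al is the middle locus and the order is vi – al – fl.
Crossovers in the vi–al interval produce the single-crossover classes fl + + and + al vi (100 + 108 = 208) plus the double crossovers (13).
RF(vi–al) = (208 + 13) / 800 = 221/800 = 0.2762 → 27.6 cM.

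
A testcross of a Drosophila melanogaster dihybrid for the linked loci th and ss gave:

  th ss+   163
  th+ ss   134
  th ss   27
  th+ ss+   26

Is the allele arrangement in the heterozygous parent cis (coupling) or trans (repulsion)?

The two most frequent classes are th+ ss (134) and th ss+ (163); these are the parental (non-recombinant) types.
So the F1 carried th+ ss on one chromosome and th ss+ on the other — the recessive alleles are on opposite chromosomes (trans / repulsion).

trans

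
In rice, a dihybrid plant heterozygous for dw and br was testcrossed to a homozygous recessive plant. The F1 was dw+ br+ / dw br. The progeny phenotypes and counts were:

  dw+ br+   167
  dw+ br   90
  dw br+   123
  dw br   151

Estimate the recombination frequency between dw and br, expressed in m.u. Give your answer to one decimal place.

40.1 m.u.

The recombinant classes are dw+ br and dw br+: 90 + 123 = 213.
Recombination frequency = 213/531 = 0.4011 ≈ 40.1%, i.e. 40.1 m.u.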